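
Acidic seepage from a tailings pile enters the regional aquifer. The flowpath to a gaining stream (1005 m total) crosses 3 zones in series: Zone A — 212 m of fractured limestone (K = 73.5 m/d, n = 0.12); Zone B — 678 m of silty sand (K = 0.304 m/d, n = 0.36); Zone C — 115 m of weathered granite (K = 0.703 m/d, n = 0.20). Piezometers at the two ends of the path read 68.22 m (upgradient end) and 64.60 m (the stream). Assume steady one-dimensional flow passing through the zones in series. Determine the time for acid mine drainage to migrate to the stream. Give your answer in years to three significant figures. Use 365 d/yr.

531 years

Total head drop ΔH = 68.22 − 64.60 = 3.62 m
Continuity: the same q passes through each zone, so ΔH = q·Σ(L_j/K_j) — the zones act as resistances in series.
Σ(L/K) = 212/73.5 + 678/0.304 + 115/0.703 = 2.884 + 2230 + 163.6 = 2397 d
q = ΔH / Σ(L/K) = 3.62 / 2397 = 0.001510 m/d (same in every zone)
Zone A: v = q/n = 0.001510/0.12 = 0.01259 m/d → t_A = 212/0.01259 = 16840 d
Zone B: v = q/n = 0.001510/0.36 = 0.004196 m/d → t_B = 678/0.004196 = 161600 d
Zone C: v = q/n = 0.001510/0.20 = 0.007552 m/d → t_C = 115/0.007552 = 15230 d
Total t = 16840 + 161600 + 15230 = 193700 d
   = 193700 / 365 = 531 yr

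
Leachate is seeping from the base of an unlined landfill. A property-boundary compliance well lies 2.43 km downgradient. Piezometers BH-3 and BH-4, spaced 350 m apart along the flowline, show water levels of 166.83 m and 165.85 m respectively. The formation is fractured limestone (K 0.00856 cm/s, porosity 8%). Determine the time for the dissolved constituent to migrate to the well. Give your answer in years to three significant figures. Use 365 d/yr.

Hydraulic gradient i = (166.83 − 165.85) / 350 = 0.98 / 350 = 0.002800
K = 0.00856 cm/s × 864 = 7.396 m/d
Specific discharge q = 7.396 × 0.002800 = 0.02071 m/d
Average linear velocity = 0.02071 / 0.08 = 0.2589 m/d
L = 2.43 km = 2430 m
t = L / v = 2430 / 0.2589 = 9388 d
   = 9388 / 365 = 25.7 yr

25.7 years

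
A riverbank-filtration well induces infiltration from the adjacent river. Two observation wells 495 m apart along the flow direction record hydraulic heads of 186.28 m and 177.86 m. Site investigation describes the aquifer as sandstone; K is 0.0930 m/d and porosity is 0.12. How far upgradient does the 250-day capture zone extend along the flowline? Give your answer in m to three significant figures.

Hydraulic gradient i = (186.28 − 177.86) / 495 = 8.42 / 495 = 0.01701
Specific discharge q = 0.0930 × 0.01701 = 0.001582 m/d
Seepage velocity v = q / n = 0.001582 / 0.12 = 0.01318 m/d
L = v × T = 0.01318 × 250 = 3.296 m

3.30 m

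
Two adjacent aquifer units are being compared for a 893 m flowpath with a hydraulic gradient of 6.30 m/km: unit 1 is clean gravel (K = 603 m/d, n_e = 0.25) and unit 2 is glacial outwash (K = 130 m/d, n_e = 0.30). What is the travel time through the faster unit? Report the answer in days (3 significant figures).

Unit 1 (clean gravel): v = 603×0.0063/0.25 = 15.20 m/d, t = 893/15.20 = 58.77 d
Unit 2 (glacial outwash): v = 130×0.0063/0.30 = 2.730 m/d, t = 893/2.730 = 327.1 d
Faster unit: t = 58.8 d

58.8 days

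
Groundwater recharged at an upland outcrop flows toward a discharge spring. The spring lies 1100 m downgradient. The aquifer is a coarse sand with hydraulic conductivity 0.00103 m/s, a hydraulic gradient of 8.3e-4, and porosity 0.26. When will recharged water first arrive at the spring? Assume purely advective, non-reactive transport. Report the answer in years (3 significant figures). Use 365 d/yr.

10.6 years

K = 0.00103 m/s × 86400 s/d = 88.99 m/d
q = Ki = 88.99 × 8.3e-4 = 0.07386 m/d
Average linear velocity = 0.07386 / 0.26 = 0.2841 m/d
t = L / v = 1100 / 0.2841 = 3872 d
   = 3872 / 365 = 10.6 yr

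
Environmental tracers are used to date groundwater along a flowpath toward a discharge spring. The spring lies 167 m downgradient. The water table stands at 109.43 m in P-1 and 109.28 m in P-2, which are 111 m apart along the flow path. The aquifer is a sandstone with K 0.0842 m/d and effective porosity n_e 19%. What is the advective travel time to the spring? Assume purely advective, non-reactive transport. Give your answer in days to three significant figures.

279000 days

Hydraulic gradient i = (109.43 − 109.28) / 111 = 0.15 / 111 = 0.001351
Darcy flux q = K·i = 0.0842 × 0.001351 = 1.138e-4 m/d
v = Ki/n = 0.0842·0.001351/0.19 = 5.989e-4 m/d
t = L / v = 167 / 5.989e-4 = 278900 d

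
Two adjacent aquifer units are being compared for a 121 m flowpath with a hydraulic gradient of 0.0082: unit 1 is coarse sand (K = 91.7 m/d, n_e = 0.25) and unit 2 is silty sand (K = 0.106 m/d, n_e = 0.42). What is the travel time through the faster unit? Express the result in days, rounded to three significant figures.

Unit 1 (coarse sand): v = 91.7×0.0082/0.25 = 3.008 m/d, t = 121/3.008 = 40.23 d
Unit 2 (silty sand): v = 0.106×0.0082/0.42 = 0.002070 m/d, t = 121/0.002070 = 58470 d
Faster unit: t = 40.2 d

40.2 days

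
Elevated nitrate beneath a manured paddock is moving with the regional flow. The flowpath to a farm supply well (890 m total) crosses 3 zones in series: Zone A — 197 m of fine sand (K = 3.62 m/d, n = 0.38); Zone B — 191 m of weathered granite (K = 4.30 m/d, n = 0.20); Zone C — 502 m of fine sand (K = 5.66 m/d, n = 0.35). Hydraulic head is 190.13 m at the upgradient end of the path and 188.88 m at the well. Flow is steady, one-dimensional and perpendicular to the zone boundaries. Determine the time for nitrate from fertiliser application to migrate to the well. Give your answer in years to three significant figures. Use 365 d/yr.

Total head drop ΔH = 190.13 − 188.88 = 1.25 m
Continuity: the same q passes through each zone, so ΔH = q·Σ(L_j/K_j) — the zones act as resistances in series.
Σ(L/K) = 197/3.62 + 191/4.30 + 502/5.66 = 54.42 + 44.42 + 88.69 = 187.5 d
q = ΔH / Σ(L/K) = 1.25 / 187.5 = 0.006666 m/d (same in every zone)
Zone A: v = q/n = 0.006666/0.38 = 0.01754 m/d → t_A = 197/0.01754 = 11230 d
Zone B: v = q/n = 0.006666/0.20 = 0.03333 m/d → t_B = 191/0.03333 = 5731 d
Zone C: v = q/n = 0.006666/0.35 = 0.01904 m/d → t_C = 502/0.01904 = 26360 d
Total t = 11230 + 5731 + 26360 = 43320 d
   = 43320 / 365 = 119 yr

119 years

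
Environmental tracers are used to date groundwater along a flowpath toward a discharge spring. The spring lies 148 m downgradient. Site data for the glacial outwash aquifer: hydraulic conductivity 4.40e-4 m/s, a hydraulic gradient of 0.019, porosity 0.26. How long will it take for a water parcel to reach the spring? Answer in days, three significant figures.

K = 4.40e-4 m/s × 86400 s/d = 38.02 m/d
q = Ki = 38.02 × 0.019 = 0.7223 m/d
v = Ki/n = 38.02·0.019/0.26 = 2.778 m/d
t = L / v = 148 / 2.778 = 53.27 d

53.3 days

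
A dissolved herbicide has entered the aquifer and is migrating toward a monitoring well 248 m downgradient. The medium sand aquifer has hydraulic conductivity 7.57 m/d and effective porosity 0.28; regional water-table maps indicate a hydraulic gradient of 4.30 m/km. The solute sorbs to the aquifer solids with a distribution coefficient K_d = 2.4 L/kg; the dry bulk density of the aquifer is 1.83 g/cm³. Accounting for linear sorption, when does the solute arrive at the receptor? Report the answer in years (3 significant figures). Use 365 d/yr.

q = Ki = 7.57 × 0.0043 = 0.03255 m/d
v_s = q/n_e = 0.03255/0.28 = 0.1163 m/d
Retardation R = 1 + ρ_b·K_d/n = 1 + 1.83×2.4/0.28 = 16.69
Contaminant velocity v_c = v/R = 0.1163/16.69 = 0.006967 m/d
t = L/v_c = 248/0.006967 = 35600 d
   = 35600/365 = 97.5 yr

97.5 years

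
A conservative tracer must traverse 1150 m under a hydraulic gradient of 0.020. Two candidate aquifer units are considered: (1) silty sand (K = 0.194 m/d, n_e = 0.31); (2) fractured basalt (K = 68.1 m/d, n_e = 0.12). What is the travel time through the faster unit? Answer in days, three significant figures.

Unit 1 (silty sand): v = 0.194×0.020/0.31 = 0.01252 m/d, t = 1150/0.01252 = 91880 d
Unit 2 (fractured basalt): v = 68.1×0.020/0.12 = 11.35 m/d, t = 1150/11.35 = 101.3 d
Faster unit: t = 101 d

101 days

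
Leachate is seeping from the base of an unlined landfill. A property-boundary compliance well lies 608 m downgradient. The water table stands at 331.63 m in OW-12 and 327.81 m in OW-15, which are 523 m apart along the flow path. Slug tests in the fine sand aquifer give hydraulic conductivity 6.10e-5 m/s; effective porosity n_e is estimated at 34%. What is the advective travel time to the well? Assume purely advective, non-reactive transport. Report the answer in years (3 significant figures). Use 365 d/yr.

Hydraulic gradient i = (331.63 − 327.81) / 523 = 3.82 / 523 = 0.007304
K = 6.10e-5 m/s × 86400 s/d = 5.270 m/d
q = Ki = 5.270 × 0.007304 = 0.03850 m/d
Average linear velocity = 0.03850 / 0.34 = 0.1132 m/d
t = L / v = 608 / 0.1132 = 5370 d
   = 5370 / 365 = 14.7 yr

14.7 years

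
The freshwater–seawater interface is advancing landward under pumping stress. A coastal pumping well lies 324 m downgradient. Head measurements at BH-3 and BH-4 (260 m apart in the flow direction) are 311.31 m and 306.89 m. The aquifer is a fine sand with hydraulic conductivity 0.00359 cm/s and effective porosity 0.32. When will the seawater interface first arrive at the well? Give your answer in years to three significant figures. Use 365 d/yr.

Hydraulic gradient i = (311.31 − 306.89) / 260 = 4.42 / 260 = 0.01700
K = 0.00359 cm/s × 864 = 3.102 m/d
Darcy flux q = K·i = 3.102 × 0.01700 = 0.05273 m/d
Average linear velocity = 0.05273 / 0.32 = 0.1648 m/d
t = L / v = 324 / 0.1648 = 1966 d
   = 1966 / 365 = 5.39 yr

5.39 years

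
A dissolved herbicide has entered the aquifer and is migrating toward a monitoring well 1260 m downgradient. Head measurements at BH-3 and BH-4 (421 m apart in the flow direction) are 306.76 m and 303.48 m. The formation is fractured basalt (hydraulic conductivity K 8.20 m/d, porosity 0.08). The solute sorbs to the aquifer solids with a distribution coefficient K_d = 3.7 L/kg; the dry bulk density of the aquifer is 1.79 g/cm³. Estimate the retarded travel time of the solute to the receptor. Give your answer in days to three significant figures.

Hydraulic gradient i = (306.76 − 303.48) / 421 = 3.28 / 421 = 0.007791
Specific discharge q = 8.20 × 0.007791 = 0.06389 m/d
Average linear velocity = 0.06389 / 0.08 = 0.7986 m/d
Retardation R = 1 + ρ_b·K_d/n = 1 + 1.79×3.7/0.08 = 83.79
Contaminant velocity v_c = v/R = 0.7986/83.79 = 0.009531 m/d
t = L/v_c = 1260/0.009531 = 132200 d

132000 days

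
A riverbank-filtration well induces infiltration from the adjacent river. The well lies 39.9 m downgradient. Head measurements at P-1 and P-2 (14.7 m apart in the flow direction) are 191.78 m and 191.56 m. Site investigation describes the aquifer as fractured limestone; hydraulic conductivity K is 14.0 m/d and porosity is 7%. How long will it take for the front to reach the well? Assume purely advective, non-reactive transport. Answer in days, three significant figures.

13.3 days

Hydraulic gradient i = (191.78 − 191.56) / 14.7 = 0.22 / 14.7 = 0.01497
Specific discharge q = 14.0 × 0.01497 = 0.2095 m/d
v_s = q/n_e = 0.2095/0.07 = 2.993 m/d
t = L / v = 39.9 / 2.993 = 13.33 d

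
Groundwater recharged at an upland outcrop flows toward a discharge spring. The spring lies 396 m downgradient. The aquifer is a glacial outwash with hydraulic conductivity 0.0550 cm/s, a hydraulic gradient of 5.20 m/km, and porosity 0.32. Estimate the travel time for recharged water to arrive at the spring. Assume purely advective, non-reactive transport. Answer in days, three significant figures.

K = 0.0550 cm/s × 864 = 47.52 m/d
Specific discharge q = 47.52 × 0.0052 = 0.2471 m/d
v_s = q/n_e = 0.2471/0.32 = 0.7722 m/d
t = L / v = 396 / 0.7722 = 512.8 d

513 days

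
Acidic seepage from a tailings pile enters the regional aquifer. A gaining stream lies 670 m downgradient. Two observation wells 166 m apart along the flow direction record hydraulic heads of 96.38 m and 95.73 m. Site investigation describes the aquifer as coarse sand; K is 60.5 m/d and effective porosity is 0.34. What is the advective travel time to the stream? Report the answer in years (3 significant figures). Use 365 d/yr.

Hydraulic gradient i = (96.38 − 95.73) / 166 = 0.65 / 166 = 0.003916
q = Ki = 60.5 × 0.003916 = 0.2369 m/d
v = Ki/n = 60.5·0.003916/0.34 = 0.6968 m/d
t = L / v = 670 / 0.6968 = 961.6 d
   = 961.6 / 365 = 2.63 yr

2.63 years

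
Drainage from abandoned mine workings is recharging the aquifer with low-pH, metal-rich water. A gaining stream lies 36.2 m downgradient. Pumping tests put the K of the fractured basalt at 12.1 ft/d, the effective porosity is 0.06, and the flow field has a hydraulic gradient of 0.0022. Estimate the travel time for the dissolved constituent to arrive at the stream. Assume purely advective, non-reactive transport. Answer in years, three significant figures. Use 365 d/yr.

0.733 years

K = 12.1 ft/d × 0.3048 = 3.688 m/d
Specific discharge q = 3.688 × 0.0022 = 0.008114 m/d
v = Ki/n = 3.688·0.0022/0.06 = 0.1352 m/d
t = L / v = 36.2 / 0.1352 = 267.7 d
   = 267.7 / 365 = 0.733 yr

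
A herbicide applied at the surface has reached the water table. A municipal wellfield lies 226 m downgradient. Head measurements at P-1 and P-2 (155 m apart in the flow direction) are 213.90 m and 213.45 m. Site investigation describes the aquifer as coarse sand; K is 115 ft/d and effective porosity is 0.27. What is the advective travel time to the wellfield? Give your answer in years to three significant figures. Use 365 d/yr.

Hydraulic gradient i = (213.90 − 213.45) / 155 = 0.45 / 155 = 0.002903
K = 115 ft/d × 0.3048 = 35.05 m/d
Darcy flux q = K·i = 35.05 × 0.002903 = 0.1018 m/d
Seepage velocity v = q / n = 0.1018 / 0.27 = 0.3769 m/d
t = L / v = 226 / 0.3769 = 599.6 d
   = 599.6 / 365 = 1.64 yr

1.64 years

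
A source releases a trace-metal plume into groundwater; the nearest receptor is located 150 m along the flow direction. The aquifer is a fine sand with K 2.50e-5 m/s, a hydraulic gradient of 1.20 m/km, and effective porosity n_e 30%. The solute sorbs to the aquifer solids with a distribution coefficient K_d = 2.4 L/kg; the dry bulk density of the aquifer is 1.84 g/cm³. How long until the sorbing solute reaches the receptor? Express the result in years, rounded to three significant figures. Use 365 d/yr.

748 years

K = 2.50e-5 m/s × 86400 s/d = 2.160 m/d
q = Ki = 2.160 × 0.0012 = 0.002592 m/d
Seepage velocity v = q / n = 0.002592 / 0.30 = 0.008640 m/d
Retardation R = 1 + ρ_b·K_d/n = 1 + 1.84×2.4/0.30 = 15.72
Contaminant velocity v_c = v/R = 0.008640/15.72 = 5.496e-4 m/d
t = L/v_c = 150/5.496e-4 = 272900 d
   = 272900/365 = 748 yr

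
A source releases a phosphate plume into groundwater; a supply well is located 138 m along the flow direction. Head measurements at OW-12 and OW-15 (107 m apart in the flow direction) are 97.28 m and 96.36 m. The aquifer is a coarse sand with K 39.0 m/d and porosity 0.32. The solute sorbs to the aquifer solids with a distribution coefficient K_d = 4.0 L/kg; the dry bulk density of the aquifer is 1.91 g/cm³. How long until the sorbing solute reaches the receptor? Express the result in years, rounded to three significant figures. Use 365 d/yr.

8.97 years

Hydraulic gradient i = (97.28 − 96.36) / 107 = 0.92 / 107 = 0.008598
q = Ki = 39.0 × 0.008598 = 0.3353 m/d
v = Ki/n = 39.0·0.008598/0.32 = 1.048 m/d
Retardation R = 1 + ρ_b·K_d/n = 1 + 1.91×4.0/0.32 = 24.88
Contaminant velocity v_c = v/R = 1.048/24.88 = 0.04213 m/d
t = L/v_c = 138/0.04213 = 3276 d
   = 3276/365 = 8.97 yr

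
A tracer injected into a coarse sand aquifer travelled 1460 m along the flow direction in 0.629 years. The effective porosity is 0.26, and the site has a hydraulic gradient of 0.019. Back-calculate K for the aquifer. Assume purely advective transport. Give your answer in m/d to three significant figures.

87.0 m/d

t = 0.629 years = 229.6 d
v = L / t = 1460 / 229.6 = 6.359 m/d
K = v · n / i = 6.359 × 0.26 / 0.019 = 87.0 m/d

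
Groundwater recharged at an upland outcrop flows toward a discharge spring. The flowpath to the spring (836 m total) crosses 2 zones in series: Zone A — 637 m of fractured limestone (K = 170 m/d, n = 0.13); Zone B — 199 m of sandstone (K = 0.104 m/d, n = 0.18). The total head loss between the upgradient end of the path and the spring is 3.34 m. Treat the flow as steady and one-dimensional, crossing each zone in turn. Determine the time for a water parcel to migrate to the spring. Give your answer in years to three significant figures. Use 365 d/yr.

Steady 1-D flow in series ⇒ the Darcy flux q is identical in every zone and the zone head losses add (resistances L/K in series).
Σ(L/K) = 637/170 + 199/0.104 = 3.747 + 1913 = 1917 d
q = ΔH / Σ(L/K) = 3.34 / 1917 = 0.001742 m/d (same in every zone)
Zone A: v = q/n = 0.001742/0.13 = 0.01340 m/d → t_A = 637/0.01340 = 47530 d
Zone B: v = q/n = 0.001742/0.18 = 0.009678 m/d → t_B = 199/0.009678 = 20560 d
Total t = 47530 + 20560 = 68100 d
   = 68100 / 365 = 187 yr

187 years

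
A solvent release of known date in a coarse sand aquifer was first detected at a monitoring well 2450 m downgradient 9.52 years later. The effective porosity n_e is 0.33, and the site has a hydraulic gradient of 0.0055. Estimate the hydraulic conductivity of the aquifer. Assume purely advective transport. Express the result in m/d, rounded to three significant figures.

42.3 m/d

t = 9.52 years = 3475 d
v = L / t = 2450 / 3475 = 0.7051 m/d
K = v · n / i = 0.7051 × 0.33 / 0.0055 = 42.3 m/d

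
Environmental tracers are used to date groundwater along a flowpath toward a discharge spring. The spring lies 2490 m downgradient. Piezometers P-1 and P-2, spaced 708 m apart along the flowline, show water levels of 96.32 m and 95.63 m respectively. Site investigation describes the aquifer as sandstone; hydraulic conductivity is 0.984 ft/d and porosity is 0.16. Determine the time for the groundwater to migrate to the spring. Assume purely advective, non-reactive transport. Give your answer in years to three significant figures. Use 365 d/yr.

Hydraulic gradient i = (96.32 − 95.63) / 708 = 0.69 / 708 = 9.746e-4
K = 0.984 ft/d × 0.3048 = 0.2999 m/d
Darcy flux q = K·i = 0.2999 × 9.746e-4 = 2.923e-4 m/d
Seepage velocity v = q / n = 2.923e-4 / 0.16 = 0.001827 m/d
t = L / v = 2490 / 0.001827 = 1.363e6 d
   = 1.363e6 / 365 = 3730 yr

3730 years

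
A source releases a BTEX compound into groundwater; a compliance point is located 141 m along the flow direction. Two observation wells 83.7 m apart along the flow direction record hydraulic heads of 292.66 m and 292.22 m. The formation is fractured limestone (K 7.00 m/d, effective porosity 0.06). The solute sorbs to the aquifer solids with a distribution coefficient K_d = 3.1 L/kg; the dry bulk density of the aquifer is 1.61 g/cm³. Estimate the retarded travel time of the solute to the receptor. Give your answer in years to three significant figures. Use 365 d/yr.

Hydraulic gradient i = (292.66 − 292.22) / 83.7 = 0.44 / 83.7 = 0.005257
q = Ki = 7.00 × 0.005257 = 0.03680 m/d
v = Ki/n = 7.00·0.005257/0.06 = 0.6133 m/d
Retardation R = 1 + ρ_b·K_d/n = 1 + 1.61×3.1/0.06 = 84.18
Contaminant velocity v_c = v/R = 0.6133/84.18 = 0.007285 m/d
t = L/v_c = 141/0.007285 = 19350 d
   = 19350/365 = 53.0 yr

53.0 years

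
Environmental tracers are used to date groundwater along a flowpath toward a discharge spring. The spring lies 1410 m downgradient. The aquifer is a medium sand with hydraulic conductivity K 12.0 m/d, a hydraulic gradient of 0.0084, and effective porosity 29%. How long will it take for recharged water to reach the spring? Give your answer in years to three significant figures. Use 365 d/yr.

11.1 years

Specific discharge q = 12.0 × 0.0084 = 0.1008 m/d
v_s = q/n_e = 0.1008/0.29 = 0.3476 m/d
t = L / v = 1410 / 0.3476 = 4057 d
   = 4057 / 365 = 11.1 yr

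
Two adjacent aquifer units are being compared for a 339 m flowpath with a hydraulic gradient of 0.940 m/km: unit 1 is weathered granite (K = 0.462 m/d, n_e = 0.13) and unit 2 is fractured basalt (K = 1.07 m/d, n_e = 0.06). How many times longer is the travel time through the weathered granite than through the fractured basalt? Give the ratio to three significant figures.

5.02

Unit 1 (weathered granite): v = 0.462×9.4e-4/0.13 = 0.003341 m/d, t = 339/0.003341 = 101500 d
Unit 2 (fractured basalt): v = 1.07×9.4e-4/0.06 = 0.01676 m/d, t = 339/0.01676 = 20220 d
t(weathered granite) / t(fractured basalt) = 101500/20220 = 5.02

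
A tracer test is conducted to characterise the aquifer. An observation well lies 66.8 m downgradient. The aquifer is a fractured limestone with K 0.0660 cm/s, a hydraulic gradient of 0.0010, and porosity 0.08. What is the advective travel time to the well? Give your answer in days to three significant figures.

K = 0.0660 cm/s × 864 = 57.02 m/d
Darcy flux q = K·i = 57.02 × 0.0010 = 0.05702 m/d
Seepage velocity v = q / n = 0.05702 / 0.08 = 0.7128 m/d
t = L / v = 66.8 / 0.7128 = 93.71 d

93.7 days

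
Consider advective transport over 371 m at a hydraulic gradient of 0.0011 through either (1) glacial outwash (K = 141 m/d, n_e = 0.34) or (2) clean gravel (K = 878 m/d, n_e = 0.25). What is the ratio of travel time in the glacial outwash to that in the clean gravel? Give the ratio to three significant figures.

Unit 1 (glacial outwash): v = 141×0.0011/0.34 = 0.4562 m/d, t = 371/0.4562 = 813.3 d
Unit 2 (clean gravel): v = 878×0.0011/0.25 = 3.863 m/d, t = 371/3.863 = 96.03 d
t(glacial outwash) / t(clean gravel) = 813.3/96.03 = 8.47

8.47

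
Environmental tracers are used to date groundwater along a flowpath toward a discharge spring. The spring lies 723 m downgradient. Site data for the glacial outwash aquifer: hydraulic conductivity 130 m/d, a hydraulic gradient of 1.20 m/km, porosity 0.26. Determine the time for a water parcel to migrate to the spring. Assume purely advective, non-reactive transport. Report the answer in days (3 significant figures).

Darcy flux q = K·i = 130 × 0.0012 = 0.1560 m/d
v = Ki/n = 130·0.0012/0.26 = 0.6000 m/d
t = L / v = 723 / 0.6000 = 1205 d

1210 days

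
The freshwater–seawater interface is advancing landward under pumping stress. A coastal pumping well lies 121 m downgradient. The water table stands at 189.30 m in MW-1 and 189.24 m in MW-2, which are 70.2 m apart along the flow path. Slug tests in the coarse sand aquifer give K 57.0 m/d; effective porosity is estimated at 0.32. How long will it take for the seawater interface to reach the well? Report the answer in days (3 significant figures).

795 days

Hydraulic gradient i = (189.30 − 189.24) / 70.2 = 0.06 / 70.2 = 8.547e-4
Darcy flux q = K·i = 57.0 × 8.547e-4 = 0.04872 m/d
Seepage velocity v = q / n = 0.04872 / 0.32 = 0.1522 m/d
t = L / v = 121 / 0.1522 = 794.8 d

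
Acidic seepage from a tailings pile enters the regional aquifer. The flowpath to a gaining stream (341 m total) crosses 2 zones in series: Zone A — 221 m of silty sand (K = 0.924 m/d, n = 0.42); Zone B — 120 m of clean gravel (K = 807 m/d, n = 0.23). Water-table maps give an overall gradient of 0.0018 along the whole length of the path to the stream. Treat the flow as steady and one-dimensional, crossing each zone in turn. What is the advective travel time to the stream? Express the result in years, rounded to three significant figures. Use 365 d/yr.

Continuity: the same q passes through each zone, so ΔH = q·Σ(L_j/K_j) — the zones act as resistances in series.
Σ(L/K) = 221/0.924 + 120/807 = 239.2 + 0.1487 = 239.3 d
K_eq = L_total / Σ(L/K) = 341 / 239.3 = 1.425 m/d
q = K_eq · i = 1.425 × 0.0018 = 0.002565 m/d (same in every zone)
Zone A: v = q/n = 0.002565/0.42 = 0.006106 m/d → t_A = 221/0.006106 = 36190 d
Zone B: v = q/n = 0.002565/0.23 = 0.01115 m/d → t_B = 120/0.01115 = 10760 d
Total t = 36190 + 10760 = 46950 d
   = 46950 / 365 = 129 yr

129 years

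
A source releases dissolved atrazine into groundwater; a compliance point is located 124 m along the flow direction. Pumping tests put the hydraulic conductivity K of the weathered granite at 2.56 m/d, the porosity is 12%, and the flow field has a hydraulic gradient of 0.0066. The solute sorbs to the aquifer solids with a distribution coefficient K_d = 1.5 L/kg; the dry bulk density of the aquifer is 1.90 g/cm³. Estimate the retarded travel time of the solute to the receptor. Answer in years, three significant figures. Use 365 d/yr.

Darcy flux q = K·i = 2.56 × 0.0066 = 0.01690 m/d
Seepage velocity v = q / n = 0.01690 / 0.12 = 0.1408 m/d
Retardation R = 1 + ρ_b·K_d/n = 1 + 1.90×1.5/0.12 = 24.75
Contaminant velocity v_c = v/R = 0.1408/24.75 = 0.005689 m/d
t = L/v_c = 124/0.005689 = 21800 d
   = 21800/365 = 59.7 yr

59.7 years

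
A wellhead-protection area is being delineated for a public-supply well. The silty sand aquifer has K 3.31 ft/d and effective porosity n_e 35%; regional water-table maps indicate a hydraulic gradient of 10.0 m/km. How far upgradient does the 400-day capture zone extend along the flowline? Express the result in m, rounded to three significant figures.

11.5 m

K = 3.31 ft/d × 0.3048 = 1.009 m/d
Specific discharge q = 1.009 × 0.010 = 0.01009 m/d
Average linear velocity = 0.01009 / 0.35 = 0.02883 m/d
L = v × T = 0.02883 × 400 = 11.53 m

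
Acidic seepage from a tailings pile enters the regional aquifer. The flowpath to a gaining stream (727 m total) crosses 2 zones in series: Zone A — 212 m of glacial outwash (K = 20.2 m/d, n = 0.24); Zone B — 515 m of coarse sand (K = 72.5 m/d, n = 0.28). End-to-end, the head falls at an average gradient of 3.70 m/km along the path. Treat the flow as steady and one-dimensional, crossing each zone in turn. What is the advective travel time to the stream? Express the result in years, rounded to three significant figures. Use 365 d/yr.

3.50 years

Steady 1-D flow in series ⇒ the Darcy flux q is identical in every zone and the zone head losses add (resistances L/K in series).
Σ(L/K) = 212/20.2 + 515/72.5 = 10.50 + 7.103 = 17.60 d
K_eq = L_total / Σ(L/K) = 727 / 17.60 = 41.31 m/d
q = K_eq · i = 41.31 × 0.0037 = 0.1528 m/d (same in every zone)
Zone A: v = q/n = 0.1528/0.24 = 0.6369 m/d → t_A = 212/0.6369 = 332.9 d
Zone B: v = q/n = 0.1528/0.28 = 0.5459 m/d → t_B = 515/0.5459 = 943.4 d
Total t = 332.9 + 943.4 = 1276 d
   = 1276 / 365 = 3.50 yr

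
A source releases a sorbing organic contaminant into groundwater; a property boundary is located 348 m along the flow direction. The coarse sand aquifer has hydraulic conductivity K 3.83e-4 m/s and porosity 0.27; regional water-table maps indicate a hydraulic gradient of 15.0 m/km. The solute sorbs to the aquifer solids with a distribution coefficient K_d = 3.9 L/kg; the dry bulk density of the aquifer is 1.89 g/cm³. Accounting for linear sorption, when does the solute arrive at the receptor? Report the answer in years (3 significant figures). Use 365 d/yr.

K = 3.83e-4 m/s × 86400 s/d = 33.09 m/d
Specific discharge q = 33.09 × 0.015 = 0.4964 m/d
v = Ki/n = 33.09·0.015/0.27 = 1.838 m/d
Retardation R = 1 + ρ_b·K_d/n = 1 + 1.89×3.9/0.27 = 28.30
Contaminant velocity v_c = v/R = 1.838/28.30 = 0.06496 m/d
t = L/v_c = 348/0.06496 = 5357 d
   = 5357/365 = 14.7 yr

14.7 years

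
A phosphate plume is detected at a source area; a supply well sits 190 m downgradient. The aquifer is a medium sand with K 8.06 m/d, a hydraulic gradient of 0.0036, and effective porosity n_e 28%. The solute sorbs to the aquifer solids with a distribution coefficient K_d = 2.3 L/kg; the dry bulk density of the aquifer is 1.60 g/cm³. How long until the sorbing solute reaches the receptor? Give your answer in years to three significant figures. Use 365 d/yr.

71.0 years

Darcy flux q = K·i = 8.06 × 0.0036 = 0.02902 m/d
v_s = q/n_e = 0.02902/0.28 = 0.1036 m/d
Retardation R = 1 + ρ_b·K_d/n = 1 + 1.60×2.3/0.28 = 14.14
Contaminant velocity v_c = v/R = 0.1036/14.14 = 0.007327 m/d
t = L/v_c = 190/0.007327 = 25930 d
   = 25930/365 = 71.0 yr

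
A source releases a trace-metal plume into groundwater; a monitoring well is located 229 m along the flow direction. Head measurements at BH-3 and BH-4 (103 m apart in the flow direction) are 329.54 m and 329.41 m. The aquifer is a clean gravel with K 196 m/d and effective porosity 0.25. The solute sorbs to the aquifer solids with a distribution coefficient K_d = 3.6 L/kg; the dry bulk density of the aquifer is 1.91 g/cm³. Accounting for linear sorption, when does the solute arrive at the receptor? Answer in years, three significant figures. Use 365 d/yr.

Hydraulic gradient i = (329.54 − 329.41) / 103 = 0.13 / 103 = 0.001262
Darcy flux q = K·i = 196 × 0.001262 = 0.2474 m/d
v_s = q/n_e = 0.2474/0.25 = 0.9895 m/d
Retardation R = 1 + ρ_b·K_d/n = 1 + 1.91×3.6/0.25 = 28.50
Contaminant velocity v_c = v/R = 0.9895/28.50 = 0.03471 m/d
t = L/v_c = 229/0.03471 = 6597 d
   = 6597/365 = 18.1 yr

18.1 years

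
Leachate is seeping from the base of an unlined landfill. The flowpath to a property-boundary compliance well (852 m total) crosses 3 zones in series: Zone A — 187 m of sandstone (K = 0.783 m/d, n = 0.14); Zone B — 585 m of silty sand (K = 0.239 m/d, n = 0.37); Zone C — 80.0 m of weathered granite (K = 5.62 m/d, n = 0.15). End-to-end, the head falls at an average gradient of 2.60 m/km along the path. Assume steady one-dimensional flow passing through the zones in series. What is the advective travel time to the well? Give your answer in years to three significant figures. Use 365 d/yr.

Steady 1-D flow in series ⇒ the Darcy flux q is identical in every zone and the zone head losses add (resistances L/K in series).
Σ(L/K) = 187/0.783 + 585/0.239 + 80.0/5.62 = 238.8 + 2448 + 14.23 = 2701 d
K_eq = L_total / Σ(L/K) = 852 / 2701 = 0.3155 m/d
q = K_eq · i = 0.3155 × 0.0026 = 8.202e-4 m/d (same in every zone)
Zone A: v = q/n = 8.202e-4/0.14 = 0.005859 m/d → t_A = 187/0.005859 = 31920 d
Zone B: v = q/n = 8.202e-4/0.37 = 0.002217 m/d → t_B = 585/0.002217 = 263900 d
Zone C: v = q/n = 8.202e-4/0.15 = 0.005468 m/d → t_C = 80.0/0.005468 = 14630 d
Total t = 31920 + 263900 + 14630 = 310400 d
   = 310400 / 365 = 851 yr

851 years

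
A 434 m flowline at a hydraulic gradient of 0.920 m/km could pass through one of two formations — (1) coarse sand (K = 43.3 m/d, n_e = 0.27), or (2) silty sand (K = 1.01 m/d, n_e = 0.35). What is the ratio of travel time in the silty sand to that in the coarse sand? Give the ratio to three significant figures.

Unit 1 (coarse sand): v = 43.3×9.2e-4/0.27 = 0.1475 m/d, t = 434/0.1475 = 2942 d
Unit 2 (silty sand): v = 1.01×9.2e-4/0.35 = 0.002655 m/d, t = 434/0.002655 = 163500 d
t(silty sand) / t(coarse sand) = 163500/2942 = 55.6

55.6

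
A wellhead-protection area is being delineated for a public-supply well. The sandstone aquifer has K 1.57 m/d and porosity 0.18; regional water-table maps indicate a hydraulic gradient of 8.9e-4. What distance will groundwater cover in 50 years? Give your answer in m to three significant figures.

Darcy flux q = K·i = 1.57 × 8.9e-4 = 0.001397 m/d
v_s = q/n_e = 0.001397/0.18 = 0.007763 m/d
T = 50 yr × 365 = 18250 d
L = v × T = 0.007763 × 18250 = 141.7 m

142 m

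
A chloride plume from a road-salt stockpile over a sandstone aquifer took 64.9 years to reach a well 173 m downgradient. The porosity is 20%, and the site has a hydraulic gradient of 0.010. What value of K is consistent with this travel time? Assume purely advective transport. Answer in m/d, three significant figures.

t = 64.9 years = 23690 d
v = L / t = 173 / 23690 = 0.007303 m/d
K = v · n / i = 0.007303 × 0.20 / 0.010 = 0.146 m/d

0.146 m/d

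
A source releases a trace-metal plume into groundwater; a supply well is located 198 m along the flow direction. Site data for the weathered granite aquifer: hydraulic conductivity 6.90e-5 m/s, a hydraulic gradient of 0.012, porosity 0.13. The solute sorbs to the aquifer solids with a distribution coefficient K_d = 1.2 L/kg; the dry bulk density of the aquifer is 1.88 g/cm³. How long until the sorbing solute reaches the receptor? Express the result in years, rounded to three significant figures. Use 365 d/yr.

18.1 years

K = 6.90e-5 m/s × 86400 s/d = 5.962 m/d
Darcy flux q = K·i = 5.962 × 0.012 = 0.07154 m/d
v_s = q/n_e = 0.07154/0.13 = 0.5503 m/d
Retardation R = 1 + ρ_b·K_d/n = 1 + 1.88×1.2/0.13 = 18.35
Contaminant velocity v_c = v/R = 0.5503/18.35 = 0.02998 m/d
t = L/v_c = 198/0.02998 = 6604 d
   = 6604/365 = 18.1 yr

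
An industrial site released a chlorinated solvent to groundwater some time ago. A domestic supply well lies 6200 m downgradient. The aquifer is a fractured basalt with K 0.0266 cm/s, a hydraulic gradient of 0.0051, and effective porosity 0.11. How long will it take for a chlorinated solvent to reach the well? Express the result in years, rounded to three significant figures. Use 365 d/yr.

K = 0.0266 cm/s × 864 = 22.98 m/d
Specific discharge q = 22.98 × 0.0051 = 0.1172 m/d
v_s = q/n_e = 0.1172/0.11 = 1.066 m/d
t = L / v = 6200 / 1.066 = 5819 d
   = 5819 / 365 = 15.9 yr

15.9 years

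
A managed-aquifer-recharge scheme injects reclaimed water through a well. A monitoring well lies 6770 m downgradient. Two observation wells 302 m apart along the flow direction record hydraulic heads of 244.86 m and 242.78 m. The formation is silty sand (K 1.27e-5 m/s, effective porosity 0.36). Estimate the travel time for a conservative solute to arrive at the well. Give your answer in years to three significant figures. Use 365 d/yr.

884 years

Hydraulic gradient i = (244.86 − 242.78) / 302 = 2.08 / 302 = 0.006887
K = 1.27e-5 m/s × 86400 s/d = 1.097 m/d
Specific discharge q = 1.097 × 0.006887 = 0.007557 m/d
Average linear velocity = 0.007557 / 0.36 = 0.02099 m/d
t = L / v = 6770 / 0.02099 = 322500 d
   = 322500 / 365 = 884 yr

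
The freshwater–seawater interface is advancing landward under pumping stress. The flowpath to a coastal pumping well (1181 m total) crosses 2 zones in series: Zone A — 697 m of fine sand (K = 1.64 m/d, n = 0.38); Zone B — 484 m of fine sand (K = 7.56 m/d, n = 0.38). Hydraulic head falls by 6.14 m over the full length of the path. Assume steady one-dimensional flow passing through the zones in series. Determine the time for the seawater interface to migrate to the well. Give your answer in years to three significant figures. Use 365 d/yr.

Continuity: the same q passes through each zone, so ΔH = q·Σ(L_j/K_j) — the zones act as resistances in series.
Σ(L/K) = 697/1.64 + 484/7.56 = 425.0 + 64.02 = 489.0 d
q = ΔH / Σ(L/K) = 6.14 / 489.0 = 0.01256 m/d (same in every zone)
Zone A: v = q/n = 0.01256/0.38 = 0.03304 m/d → t_A = 697/0.03304 = 21090 d
Zone B: v = q/n = 0.01256/0.38 = 0.03304 m/d → t_B = 484/0.03304 = 14650 d
Total t = 21090 + 14650 = 35740 d
   = 35740 / 365 = 97.9 yr

97.9 years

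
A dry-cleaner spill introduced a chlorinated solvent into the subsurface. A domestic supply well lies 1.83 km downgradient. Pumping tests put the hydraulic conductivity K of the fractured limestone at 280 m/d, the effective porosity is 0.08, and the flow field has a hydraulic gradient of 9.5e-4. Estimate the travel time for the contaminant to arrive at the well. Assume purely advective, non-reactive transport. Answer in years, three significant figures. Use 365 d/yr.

q = Ki = 280 × 9.5e-4 = 0.2660 m/d
Seepage velocity v = q / n = 0.2660 / 0.08 = 3.325 m/d
L = 1.83 km = 1830 m
t = L / v = 1830 / 3.325 = 550.4 d
   = 550.4 / 365 = 1.51 yr

1.51 years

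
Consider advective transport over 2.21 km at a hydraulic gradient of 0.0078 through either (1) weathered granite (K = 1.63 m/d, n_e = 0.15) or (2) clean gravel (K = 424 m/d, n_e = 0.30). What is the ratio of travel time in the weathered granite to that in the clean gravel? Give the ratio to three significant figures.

130

Unit 1 (weathered granite): v = 1.63×0.0078/0.15 = 0.08476 m/d, t = 2210/0.08476 = 26070 d
Unit 2 (clean gravel): v = 424×0.0078/0.30 = 11.02 m/d, t = 2210/11.02 = 200.5 d
t(weathered granite) / t(clean gravel) = 26070/200.5 = 130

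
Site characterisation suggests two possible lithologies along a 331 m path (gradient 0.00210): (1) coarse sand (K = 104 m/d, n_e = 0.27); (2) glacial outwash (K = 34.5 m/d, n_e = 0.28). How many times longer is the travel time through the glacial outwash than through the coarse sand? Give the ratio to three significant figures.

3.13

Unit 1 (coarse sand): v = 104×0.0021/0.27 = 0.8089 m/d, t = 331/0.8089 = 409.2 d
Unit 2 (glacial outwash): v = 34.5×0.0021/0.28 = 0.2588 m/d, t = 331/0.2588 = 1279 d
t(glacial outwash) / t(coarse sand) = 1279/409.2 = 3.13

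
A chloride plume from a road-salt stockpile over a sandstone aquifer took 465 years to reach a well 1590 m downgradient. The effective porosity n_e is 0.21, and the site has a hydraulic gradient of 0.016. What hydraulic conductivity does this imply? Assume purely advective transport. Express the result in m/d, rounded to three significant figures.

t = 465 years = 169700 d
v = L / t = 1590 / 169700 = 0.009368 m/d
K = v · n / i = 0.009368 × 0.21 / 0.016 = 0.123 m/d

0.123 m/d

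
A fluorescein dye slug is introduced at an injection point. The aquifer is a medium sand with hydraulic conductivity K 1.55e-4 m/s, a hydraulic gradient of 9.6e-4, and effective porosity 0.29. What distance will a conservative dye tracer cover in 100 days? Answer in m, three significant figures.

4.43 m

K = 1.55e-4 m/s × 86400 s/d = 13.39 m/d
q = Ki = 13.39 × 9.6e-4 = 0.01286 m/d
Average linear velocity = 0.01286 / 0.29 = 0.04433 m/d
L = v × T = 0.04433 × 100 = 4.433 m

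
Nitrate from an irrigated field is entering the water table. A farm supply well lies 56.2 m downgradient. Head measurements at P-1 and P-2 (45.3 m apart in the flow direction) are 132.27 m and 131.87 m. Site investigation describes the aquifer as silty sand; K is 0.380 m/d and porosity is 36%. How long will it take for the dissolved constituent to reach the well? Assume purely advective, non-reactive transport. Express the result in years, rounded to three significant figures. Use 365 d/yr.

16.5 years

Hydraulic gradient i = (132.27 − 131.87) / 45.3 = 0.40 / 45.3 = 0.008830
Darcy flux q = K·i = 0.380 × 0.008830 = 0.003355 m/d
Seepage velocity v = q / n = 0.003355 / 0.36 = 0.009321 m/d
t = L / v = 56.2 / 0.009321 = 6030 d
   = 6030 / 365 = 16.5 yr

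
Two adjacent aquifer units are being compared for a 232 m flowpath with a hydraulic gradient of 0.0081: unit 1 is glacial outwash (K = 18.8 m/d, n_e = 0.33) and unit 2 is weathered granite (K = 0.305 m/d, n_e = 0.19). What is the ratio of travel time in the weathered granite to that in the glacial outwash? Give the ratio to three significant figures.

35.5

Unit 1 (glacial outwash): v = 18.8×0.0081/0.33 = 0.4615 m/d, t = 232/0.4615 = 502.8 d
Unit 2 (weathered granite): v = 0.305×0.0081/0.19 = 0.01300 m/d, t = 232/0.01300 = 17840 d
t(weathered granite) / t(glacial outwash) = 17840/502.8 = 35.5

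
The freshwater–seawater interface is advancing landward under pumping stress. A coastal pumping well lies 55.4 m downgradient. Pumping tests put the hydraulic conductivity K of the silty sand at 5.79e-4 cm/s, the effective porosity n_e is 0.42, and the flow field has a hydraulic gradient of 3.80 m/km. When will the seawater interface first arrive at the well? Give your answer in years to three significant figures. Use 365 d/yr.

K = 5.79e-4 cm/s × 864 = 0.5003 m/d
q = Ki = 0.5003 × 0.0038 = 0.001901 m/d
v_s = q/n_e = 0.001901/0.42 = 0.004526 m/d
t = L / v = 55.4 / 0.004526 = 12240 d
   = 12240 / 365 = 33.5 yr

33.5 years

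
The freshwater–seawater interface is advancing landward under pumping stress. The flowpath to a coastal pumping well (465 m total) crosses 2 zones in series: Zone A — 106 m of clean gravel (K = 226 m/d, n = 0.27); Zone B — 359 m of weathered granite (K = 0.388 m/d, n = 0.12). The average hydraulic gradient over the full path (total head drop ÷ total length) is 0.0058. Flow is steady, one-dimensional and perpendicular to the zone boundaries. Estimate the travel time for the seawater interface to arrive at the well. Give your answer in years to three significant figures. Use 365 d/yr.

67.4 years

Continuity: the same q passes through each zone, so ΔH = q·Σ(L_j/K_j) — the zones act as resistances in series.
Σ(L/K) = 106/226 + 359/0.388 = 0.4690 + 925.3 = 925.7 d
K_eq = L_total / Σ(L/K) = 465 / 925.7 = 0.5023 m/d
q = K_eq · i = 0.5023 × 0.0058 = 0.002913 m/d (same in every zone)
Zone A: v = q/n = 0.002913/0.27 = 0.01079 m/d → t_A = 106/0.01079 = 9824 d
Zone B: v = q/n = 0.002913/0.12 = 0.02428 m/d → t_B = 359/0.02428 = 14790 d
Total t = 9824 + 14790 = 24610 d
   = 24610 / 365 = 67.4 yr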